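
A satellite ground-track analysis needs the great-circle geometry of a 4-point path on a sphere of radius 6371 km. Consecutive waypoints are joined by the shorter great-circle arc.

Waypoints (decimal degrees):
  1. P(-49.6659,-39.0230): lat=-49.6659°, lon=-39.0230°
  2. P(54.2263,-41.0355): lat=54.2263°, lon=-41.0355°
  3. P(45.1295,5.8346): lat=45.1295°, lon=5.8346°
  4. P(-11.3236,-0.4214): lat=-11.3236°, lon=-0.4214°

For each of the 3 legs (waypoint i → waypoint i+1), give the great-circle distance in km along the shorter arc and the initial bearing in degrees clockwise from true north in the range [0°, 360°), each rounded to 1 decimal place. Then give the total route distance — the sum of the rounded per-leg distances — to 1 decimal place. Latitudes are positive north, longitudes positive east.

Leg 1: φ1=-0.8668335, φ2=0.9464275, Δφ=1.8132610, Δλ=-0.0351248 rad; a=sin²(Δφ/2)+cosφ1·cosφ2·sin²(Δλ/2)=0.6201646366; c=2·atan2(√a, √(1-a))=1.813501379; dist=6371·c=11553.817 ≈ 11553.8 km; running total=11553.8 km
Leg 1 bearing: y=sinΔλ·cosφ2=-0.02052919, x=cosφ1·sinφ2-sinφ1·cosφ2·cosΔλ=0.97047431; θ=atan2(y, x)=-1.2118° <0 so +360° → 358.7882° ≈ 358.8°
Leg 2: φ1=0.9464275, φ2=0.7876584, Δφ=-0.1587691, Δλ=0.8180376 rad; a=sin²(Δφ/2)+cosφ1·cosφ2·sin²(Δλ/2)=0.0715236492; c=2·atan2(√a, √(1-a))=0.541468590; dist=6371·c=3449.696 ≈ 3449.7 km; running total=15003.5 km
Leg 2 bearing: y=sinΔλ·cosφ2=0.51488280, x=cosφ1·sinφ2-sinφ1·cosφ2·cosΔλ=0.02297324; θ=atan2(y, x)=87.4452° ≈ 87.4°
Leg 3: φ1=0.7876584, φ2=-0.1976341, Δφ=-0.9852925, Δλ=-0.1091878 rad; a=sin²(Δφ/2)+cosφ1·cosφ2·sin²(Δλ/2)=0.2257500857; c=2·atan2(√a, √(1-a))=0.990227287; dist=6371·c=6308.738 ≈ 6308.7 km; running total=21312.2 km
Leg 3 bearing: y=sinΔλ·cosφ2=-0.10684973, x=cosφ1·sinφ2-sinφ1·cosφ2·cosΔλ=-0.82929553; θ=atan2(y, x)=-172.6582° <0 so +360° → 187.3418° ≈ 187.3°

Leg 1: dist=11553.8 km, bearing=358.8°
Leg 2: dist=3449.7 km, bearing=87.4°
Leg 3: dist=6308.7 km, bearing=187.3°
Total: 21312.2 km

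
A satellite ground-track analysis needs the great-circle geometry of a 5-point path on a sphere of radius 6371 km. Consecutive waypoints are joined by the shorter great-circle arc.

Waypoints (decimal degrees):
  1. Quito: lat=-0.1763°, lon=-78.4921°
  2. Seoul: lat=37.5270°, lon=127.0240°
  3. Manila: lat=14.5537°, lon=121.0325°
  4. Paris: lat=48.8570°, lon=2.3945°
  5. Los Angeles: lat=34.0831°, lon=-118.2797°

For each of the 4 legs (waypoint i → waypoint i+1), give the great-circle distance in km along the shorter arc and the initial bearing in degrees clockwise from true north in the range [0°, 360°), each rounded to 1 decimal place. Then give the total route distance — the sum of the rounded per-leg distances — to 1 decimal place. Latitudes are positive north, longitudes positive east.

Leg 1: φ1=-0.0030770, φ2=0.6549697, Δφ=0.6580467, Δλ=3.5869326 rad; a=sin²(Δφ/2)+cosφ1·cosφ2·sin²(Δλ/2)=0.8587925019; c=2·atan2(√a, √(1-a))=2.371124947; dist=6371·c=15106.437 ≈ 15106.4 km; running total=15106.4 km
Leg 1 bearing: y=sinΔλ·cosφ2=-0.34162500, x=cosφ1·sinφ2-sinφ1·cosφ2·cosΔλ=0.60693008; θ=atan2(y, x)=-29.3740° <0 so +360° → 330.6260° ≈ 330.6°
Leg 2: φ1=0.6549697, φ2=0.2540100, Δφ=-0.4009597, Δλ=-0.1045714 rad; a=sin²(Δφ/2)+cosφ1·cosφ2·sin²(Δλ/2)=0.0417531831; c=2·atan2(√a, √(1-a))=0.411570606; dist=6371·c=2622.116 ≈ 2622.1 km; running total=17728.5 km
Leg 2 bearing: y=sinΔλ·cosφ2=-0.10103160, x=cosφ1·sinφ2-sinφ1·cosφ2·cosΔλ=-0.38708143; θ=atan2(y, x)=-165.3717° <0 so +360° → 194.6283° ≈ 194.6°
Leg 3: φ1=0.2540100, φ2=0.8527155, Δφ=0.5987055, Δλ=-2.0706237 rad; a=sin²(Δφ/2)+cosφ1·cosφ2·sin²(Δλ/2)=0.5579893649; c=2·atan2(√a, √(1-a))=1.687036649; dist=6371·c=10748.110 ≈ 10748.1 km; running total=28476.6 km
Leg 3 bearing: y=sinΔλ·cosφ2=-0.57745164, x=cosφ1·sinφ2-sinφ1·cosφ2·cosΔλ=0.80814512; θ=atan2(y, x)=-35.5473° <0 so +360° → 324.4527° ≈ 324.5°
Leg 4: φ1=0.8527155, φ2=0.5948623, Δφ=-0.2578532, Δλ=-2.1061621 rad; a=sin²(Δφ/2)+cosφ1·cosφ2·sin²(Δλ/2)=0.4279896776; c=2·atan2(√a, √(1-a))=1.426273099; dist=6371·c=9086.786 ≈ 9086.8 km; running total=37563.4 km
Leg 4 bearing: y=sinΔλ·cosφ2=-0.71234205, x=cosφ1·sinφ2-sinφ1·cosφ2·cosΔλ=0.68689654; θ=atan2(y, x)=-46.0418° <0 so +360° → 313.9582° ≈ 314.0°

Leg 1: dist=15106.4 km, bearing=330.6°
Leg 2: dist=2622.1 km, bearing=194.6°
Leg 3: dist=10748.1 km, bearing=324.5°
Leg 4: dist=9086.8 km, bearing=314.0°
Total: 37563.4 km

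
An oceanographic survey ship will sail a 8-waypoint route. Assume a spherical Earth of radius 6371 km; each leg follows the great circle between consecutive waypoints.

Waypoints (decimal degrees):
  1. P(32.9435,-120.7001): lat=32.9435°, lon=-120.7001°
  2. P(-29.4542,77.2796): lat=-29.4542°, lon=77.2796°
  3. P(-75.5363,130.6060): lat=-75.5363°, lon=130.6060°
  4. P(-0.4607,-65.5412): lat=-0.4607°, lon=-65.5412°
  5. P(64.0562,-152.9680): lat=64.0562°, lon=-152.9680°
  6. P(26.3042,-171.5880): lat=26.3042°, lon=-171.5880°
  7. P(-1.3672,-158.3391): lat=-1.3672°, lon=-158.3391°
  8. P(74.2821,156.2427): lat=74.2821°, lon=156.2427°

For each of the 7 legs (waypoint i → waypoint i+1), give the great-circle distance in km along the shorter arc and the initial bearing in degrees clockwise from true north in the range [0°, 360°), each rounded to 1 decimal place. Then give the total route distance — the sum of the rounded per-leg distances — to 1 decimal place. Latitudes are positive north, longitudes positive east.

Leg 1: dist=18263.9 km, bearing=278.0°
Leg 2: dist=5859.6 km, bearing=165.4°
Leg 3: dist=11500.0 km, bearing=163.4°
Leg 4: dist=9928.5 km, bearing=334.1°
Leg 5: dist=4407.0 km, bearing=206.7°
Leg 6: dist=3389.7 km, bearing=153.2°
Leg 7: dist=8937.7 km, bearing=348.7°
Total: 62286.4 km

Leg 1: φ1=0.5749725, φ2=-0.5140728, Δφ=-1.0890453, Δλ=3.4553976 rad; a=sin²(Δφ/2)+cosφ1·cosφ2·sin²(Δλ/2)=0.9812306181; c=2·atan2(√a, √(1-a))=2.866725400; dist=6371·c=18263.908 ≈ 18263.9 km; running total=18263.9 km
Leg 1 bearing: y=sinΔλ·cosφ2=-0.26878283, x=cosφ1·sinφ2-sinφ1·cosφ2·cosΔλ=0.03773806; θ=atan2(y, x)=-82.0077° <0 so +360° → 277.9923° ≈ 278.0°
Leg 2: φ1=-0.5140728, φ2=-1.3183571, Δφ=-0.8042844, Δλ=0.9307213 rad; a=sin²(Δφ/2)+cosφ1·cosφ2·sin²(Δλ/2)=0.1969817756; c=2·atan2(√a, √(1-a))=0.919728112; dist=6371·c=5859.588 ≈ 5859.6 km; running total=24123.5 km
Leg 2 bearing: y=sinΔλ·cosφ2=0.20032552, x=cosφ1·sinφ2-sinφ1·cosφ2·cosΔλ=-0.76979836; θ=atan2(y, x)=165.4134° ≈ 165.4°
Leg 3: φ1=-1.3183571, φ2=-0.0080407, Δφ=1.3103164, Δλ=-3.4234145 rad; a=sin²(Δφ/2)+cosφ1·cosφ2·sin²(Δλ/2)=0.6160599106; c=2·atan2(√a, √(1-a))=1.805052790; dist=6371·c=11499.991 ≈ 11500.0 km; running total=35623.5 km
Leg 3 bearing: y=sinΔλ·cosφ2=0.27809705, x=cosφ1·sinφ2-sinφ1·cosφ2·cosΔλ=-0.93208498; θ=atan2(y, x)=163.3870° ≈ 163.4°
Leg 4: φ1=-0.0080407, φ2=1.1179916, Δφ=1.1260323, Δλ=-1.5258855 rad; a=sin²(Δφ/2)+cosφ1·cosφ2·sin²(Δλ/2)=0.4937947880; c=2·atan2(√a, √(1-a))=1.558385584; dist=6371·c=9928.475 ≈ 9928.5 km; running total=45552.0 km
Leg 4 bearing: y=sinΔλ·cosφ2=-0.43704820, x=cosφ1·sinφ2-sinφ1·cosφ2·cosΔλ=0.89935246; θ=atan2(y, x)=-25.9178° <0 so +360° → 334.0822° ≈ 334.1°
Leg 5: φ1=1.1179916, φ2=0.4590949, Δφ=-0.6588967, Δλ=-0.3249803 rad; a=sin²(Δφ/2)+cosφ1·cosφ2·sin²(Δλ/2)=0.1149300712; c=2·atan2(√a, √(1-a))=0.691735949; dist=6371·c=4407.0497 ≈ 4407.0 km; running total=49959.0 km
Leg 5 bearing: y=sinΔλ·cosφ2=-0.28622889, x=cosφ1·sinφ2-sinφ1·cosφ2·cosΔλ=-0.57005054; θ=atan2(y, x)=-153.3382° <0 so +360° → 206.6618° ≈ 206.7°
Leg 6: φ1=0.4590949, φ2=-0.0238621, Δφ=-0.4829570, Δλ=0.2312369 rad; a=sin²(Δφ/2)+cosφ1·cosφ2·sin²(Δλ/2)=0.0691139918; c=2·atan2(√a, √(1-a))=0.532043886; dist=6371·c=3389.652 ≈ 3389.7 km; running total=53348.7 km
Leg 6 bearing: y=sinΔλ·cosφ2=0.22911646, x=cosφ1·sinφ2-sinφ1·cosφ2·cosΔλ=-0.45260871; θ=atan2(y, x)=153.1509° ≈ 153.2°
Leg 7: φ1=-0.0238621, φ2=1.2964672, Δφ=1.3203294, Δλ=5.4904882 rad; a=sin²(Δφ/2)+cosφ1·cosφ2·sin²(Δλ/2)=0.4164345025; c=2·atan2(√a, √(1-a))=1.402877314; dist=6371·c=8937.731 ≈ 8937.7 km; running total=62286.4 km
Leg 7 bearing: y=sinΔλ·cosφ2=-0.19294912, x=cosφ1·sinφ2-sinφ1·cosφ2·cosΔλ=0.96687014; θ=atan2(y, x)=-11.2857° <0 so +360° → 348.7143° ≈ 348.7°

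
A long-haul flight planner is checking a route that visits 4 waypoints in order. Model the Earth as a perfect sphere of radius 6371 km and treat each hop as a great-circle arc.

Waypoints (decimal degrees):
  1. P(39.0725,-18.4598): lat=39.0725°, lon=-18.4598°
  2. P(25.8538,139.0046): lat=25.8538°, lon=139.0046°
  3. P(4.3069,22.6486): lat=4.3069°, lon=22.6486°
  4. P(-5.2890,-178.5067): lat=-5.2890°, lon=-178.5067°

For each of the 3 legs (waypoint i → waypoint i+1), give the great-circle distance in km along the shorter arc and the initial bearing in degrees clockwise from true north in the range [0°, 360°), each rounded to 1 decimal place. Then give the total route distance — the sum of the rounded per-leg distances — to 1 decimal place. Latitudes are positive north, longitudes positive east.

Leg 1: φ1=0.6819438, φ2=0.4512339, Δφ=-0.2307098, Δλ=2.7482722 rad; a=sin²(Δφ/2)+cosφ1·cosφ2·sin²(Δλ/2)=0.6852181743; c=2·atan2(√a, √(1-a))=1.950275072; dist=6371·c=12425.202 ≈ 12425.2 km; running total=12425.2 km
Leg 1 bearing: y=sinΔλ·cosφ2=0.34489705, x=cosφ1·sinφ2-sinφ1·cosφ2·cosΔλ=0.86245170; θ=atan2(y, x)=21.7966° ≈ 21.8°
Leg 2: φ1=0.4512339, φ2=0.0751696, Δφ=-0.3760643, Δλ=-2.0307953 rad; a=sin²(Δφ/2)+cosφ1·cosφ2·sin²(Δλ/2)=0.6828176926; c=2·atan2(√a, √(1-a))=1.945111692; dist=6371·c=12392.307 ≈ 12392.3 km; running total=24817.5 km
Leg 2 bearing: y=sinΔλ·cosφ2=-0.89352258, x=cosφ1·sinφ2-sinφ1·cosφ2·cosΔλ=0.26063031; θ=atan2(y, x)=-73.7386° <0 so +360° → 286.2614° ≈ 286.3°
Leg 3: φ1=0.0751696, φ2=-0.0923105, Δφ=-0.1674800, Δλ=-3.5108223 rad; a=sin²(Δφ/2)+cosφ1·cosφ2·sin²(Δλ/2)=0.9664675921; c=2·atan2(√a, √(1-a))=2.773277210; dist=6371·c=17668.549 ≈ 17668.5 km; running total=42486.0 km
Leg 3 bearing: y=sinΔλ·cosφ2=0.35936055, x=cosφ1·sinφ2-sinφ1·cosφ2·cosΔλ=-0.02217973; θ=atan2(y, x)=93.5318° ≈ 93.5°

Leg 1: dist=12425.2 km, bearing=21.8°
Leg 2: dist=12392.3 km, bearing=286.3°
Leg 3: dist=17668.5 km, bearing=93.5°
Total: 42486.0 km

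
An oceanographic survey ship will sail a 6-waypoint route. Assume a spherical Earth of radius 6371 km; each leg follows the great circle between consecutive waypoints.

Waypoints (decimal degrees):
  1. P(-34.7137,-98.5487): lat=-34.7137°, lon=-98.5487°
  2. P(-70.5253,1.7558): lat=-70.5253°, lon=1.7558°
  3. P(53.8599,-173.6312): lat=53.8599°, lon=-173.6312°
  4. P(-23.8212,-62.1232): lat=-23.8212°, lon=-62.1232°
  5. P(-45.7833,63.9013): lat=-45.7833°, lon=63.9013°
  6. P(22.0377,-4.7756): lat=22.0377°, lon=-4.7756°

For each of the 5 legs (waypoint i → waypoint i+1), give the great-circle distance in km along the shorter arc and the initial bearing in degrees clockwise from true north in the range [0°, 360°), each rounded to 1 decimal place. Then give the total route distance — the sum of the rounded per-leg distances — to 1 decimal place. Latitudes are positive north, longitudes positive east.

Leg 1: dist=6760.5 km, bearing=157.9°
Leg 2: dist=18147.9 km, bearing=189.4°
Leg 3: dist=13521.2 km, bearing=87.8°
Leg 4: dist=10554.5 km, bearing=145.5°
Leg 5: dist=10223.3 km, bearing=300.2°
Total: 59207.4 km

Leg 1: φ1=-0.6058684, φ2=-1.2308987, Δφ=-0.6250303, Δλ=1.7506438 rad; a=sin²(Δφ/2)+cosφ1·cosφ2·sin²(Δλ/2)=0.2560630955; c=2·atan2(√a, √(1-a))=1.061143975; dist=6371·c=6760.548 ≈ 6760.5 km; running total=6760.5 km
Leg 1 bearing: y=sinΔλ·cosφ2=0.32801333, x=cosφ1·sinφ2-sinφ1·cosφ2·cosΔλ=-0.80894153; θ=atan2(y, x)=157.9282° ≈ 157.9°
Leg 2: φ1=-1.2308987, φ2=0.9400326, Δφ=2.1709313, Δλ=-3.0610806 rad; a=sin²(Δφ/2)+cosφ1·cosφ2·sin²(Δλ/2)=0.9786794648; c=2·atan2(√a, √(1-a))=2.848513798; dist=6371·c=18147.881 ≈ 18147.9 km; running total=24908.4 km
Leg 2 bearing: y=sinΔλ·cosφ2=-0.04743163, x=cosφ1·sinφ2-sinφ1·cosφ2·cosΔλ=-0.28498091; θ=atan2(y, x)=-170.5504° <0 so +360° → 189.4496° ≈ 189.4°
Leg 3: φ1=0.9400326, φ2=-0.4157584, Δφ=-1.3557910, Δλ=1.9461817 rad; a=sin²(Δφ/2)+cosφ1·cosφ2·sin²(Δλ/2)=0.7619861327; c=2·atan2(√a, √(1-a))=2.122304355; dist=6371·c=13521.201 ≈ 13521.2 km; running total=38429.6 km
Leg 3 bearing: y=sinΔλ·cosφ2=0.85110874, x=cosφ1·sinφ2-sinφ1·cosφ2·cosΔλ=0.03266456; θ=atan2(y, x)=87.8021° ≈ 87.8°
Leg 4: φ1=-0.4157584, φ2=-0.7990693, Δφ=-0.3833110, Δλ=2.1995425 rad; a=sin²(Δφ/2)+cosφ1·cosφ2·sin²(Δλ/2)=0.5428702696; c=2·atan2(√a, √(1-a))=1.656642268; dist=6371·c=10554.468 ≈ 10554.5 km; running total=48984.1 km
Leg 4 bearing: y=sinΔλ·cosφ2=0.56401211, x=cosφ1·sinφ2-sinφ1·cosφ2·cosΔλ=-0.82130317; θ=atan2(y, x)=145.5215° ≈ 145.5°
Leg 5: φ1=-0.7990693, φ2=0.3846304, Δφ=1.1836998, Δλ=-1.1986380 rad; a=sin²(Δφ/2)+cosφ1·cosφ2·sin²(Δλ/2)=0.5169320729; c=2·atan2(√a, √(1-a))=1.604666948; dist=6371·c=10223.333 ≈ 10223.3 km; running total=59207.4 km
Leg 5 bearing: y=sinΔλ·cosφ2=-0.86348340, x=cosφ1·sinφ2-sinφ1·cosφ2·cosΔλ=0.50323914; θ=atan2(y, x)=-59.7663° <0 so +360° → 300.2337° ≈ 300.2°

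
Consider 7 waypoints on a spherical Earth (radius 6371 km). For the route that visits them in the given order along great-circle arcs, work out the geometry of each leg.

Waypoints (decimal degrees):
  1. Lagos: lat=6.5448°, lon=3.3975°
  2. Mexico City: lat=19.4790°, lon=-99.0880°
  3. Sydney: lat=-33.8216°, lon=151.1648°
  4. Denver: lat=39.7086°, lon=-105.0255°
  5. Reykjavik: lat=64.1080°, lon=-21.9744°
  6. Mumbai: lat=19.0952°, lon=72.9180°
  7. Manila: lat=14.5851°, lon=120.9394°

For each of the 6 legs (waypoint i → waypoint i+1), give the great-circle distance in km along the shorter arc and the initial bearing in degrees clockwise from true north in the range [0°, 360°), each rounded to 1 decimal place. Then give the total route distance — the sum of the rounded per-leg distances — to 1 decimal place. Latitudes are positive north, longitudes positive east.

Leg 1: dist=11060.2 km, bearing=291.1°
Leg 2: dist=12983.0 km, bearing=241.1°
Leg 3: dist=13403.6 km, bearing=60.2°
Leg 4: dist=5784.3 km, bearing=33.4°
Leg 5: dist=8337.7 km, bearing=77.1°
Leg 6: dist=5120.3 km, bearing=87.9°
Total: 56689.1 km

Leg 1: φ1=0.1142283, φ2=0.3399727, Δφ=0.2257444, Δλ=-1.7887094 rad; a=sin²(Δφ/2)+cosφ1·cosφ2·sin²(Δλ/2)=0.5822411337; c=2·atan2(√a, √(1-a))=1.736029434; dist=6371·c=11060.244 ≈ 11060.2 km; running total=11060.2 km
Leg 1 bearing: y=sinΔλ·cosφ2=-0.92046812, x=cosφ1·sinφ2-sinφ1·cosφ2·cosΔλ=0.35451943; θ=atan2(y, x)=-68.9357° <0 so +360° → 291.0643° ≈ 291.1°
Leg 2: φ1=0.3399727, φ2=-0.5902983, Δφ=-0.9302710, Δλ=4.3677353 rad; a=sin²(Δφ/2)+cosφ1·cosφ2·sin²(Δλ/2)=0.7251180442; c=2·atan2(√a, √(1-a))=2.037826052; dist=6371·c=12982.990 ≈ 12983.0 km; running total=24043.2 km
Leg 2 bearing: y=sinΔλ·cosφ2=-0.78191893, x=cosφ1·sinφ2-sinφ1·cosφ2·cosΔλ=-0.43114991; θ=atan2(y, x)=-118.8723° <0 so +360° → 241.1277° ≈ 241.1°
Leg 3: φ1=-0.5902983, φ2=0.6930458, Δφ=1.2833441, Δλ=-4.4713642 rad; a=sin²(Δφ/2)+cosφ1·cosφ2·sin²(Δλ/2)=0.7540821012; c=2·atan2(√a, √(1-a))=2.103848248; dist=6371·c=13403.617 ≈ 13403.6 km; running total=37446.8 km
Leg 3 bearing: y=sinΔλ·cosφ2=0.74706609, x=cosφ1·sinφ2-sinφ1·cosφ2·cosΔλ=0.42855735; θ=atan2(y, x)=60.1591° ≈ 60.2°
Leg 4: φ1=0.6930458, φ2=1.1188957, Δφ=0.4258499, Δλ=1.4495151 rad; a=sin²(Δφ/2)+cosφ1·cosφ2·sin²(Δλ/2)=0.1923028115; c=2·atan2(√a, √(1-a))=0.907910119; dist=6371·c=5784.295 ≈ 5784.3 km; running total=43231.1 km
Leg 4 bearing: y=sinΔλ·cosφ2=0.43346855, x=cosφ1·sinφ2-sinφ1·cosφ2·cosΔλ=0.65832725; θ=atan2(y, x)=33.3625° ≈ 33.4°
Leg 5: φ1=1.1188957, φ2=0.3332741, Δφ=-0.7856216, Δλ=1.6561848 rad; a=sin²(Δφ/2)+cosφ1·cosφ2·sin²(Δλ/2)=0.3704462501; c=2·atan2(√a, √(1-a))=1.308698297; dist=6371·c=8337.717 ≈ 8337.7 km; running total=51568.8 km
Leg 5 bearing: y=sinΔλ·cosφ2=0.94153341, x=cosφ1·sinφ2-sinφ1·cosφ2·cosΔλ=0.21535584; θ=atan2(y, x)=77.1164° ≈ 77.1°
Leg 6: φ1=0.3332741, φ2=0.2545580, Δφ=-0.0787161, Δλ=0.8381315 rad; a=sin²(Δφ/2)+cosφ1·cosφ2·sin²(Δλ/2)=0.1529692256; c=2·atan2(√a, √(1-a))=0.803680804; dist=6371·c=5120.250 ≈ 5120.3 km; running total=56689.1 km
Leg 6 bearing: y=sinΔλ·cosφ2=0.71943857, x=cosφ1·sinφ2-sinφ1·cosφ2·cosΔλ=0.02620518; θ=atan2(y, x)=87.9140° ≈ 87.9°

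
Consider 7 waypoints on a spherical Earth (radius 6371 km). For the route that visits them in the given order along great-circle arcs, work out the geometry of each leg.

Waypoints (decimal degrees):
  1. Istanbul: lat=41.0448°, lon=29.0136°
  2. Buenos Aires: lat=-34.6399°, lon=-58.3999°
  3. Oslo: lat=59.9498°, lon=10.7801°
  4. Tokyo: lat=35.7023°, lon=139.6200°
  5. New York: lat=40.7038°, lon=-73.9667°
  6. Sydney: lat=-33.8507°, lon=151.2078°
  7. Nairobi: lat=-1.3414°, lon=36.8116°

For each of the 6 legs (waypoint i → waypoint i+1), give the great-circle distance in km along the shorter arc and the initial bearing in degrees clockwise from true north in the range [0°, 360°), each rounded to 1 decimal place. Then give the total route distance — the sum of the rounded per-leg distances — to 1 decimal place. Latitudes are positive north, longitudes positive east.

Leg 1: φ1=0.7163669, φ2=-0.6045803, Δφ=-1.3209472, Δλ=-1.5256534 rad; a=sin²(Δφ/2)+cosφ1·cosφ2·sin²(Δλ/2)=0.6726241311; c=2·atan2(√a, √(1-a))=1.923299627; dist=6371·c=12253.342 ≈ 12253.3 km; running total=12253.3 km
Leg 1 bearing: y=sinΔλ·cosφ2=-0.82190255, x=cosφ1·sinφ2-sinφ1·cosφ2·cosΔλ=-0.45307818; θ=atan2(y, x)=-118.8660° <0 so +360° → 241.1340° ≈ 241.1°
Leg 2: φ1=-0.6045803, φ2=1.0463214, Δφ=1.6509017, Δλ=1.2074188 rad; a=sin²(Δφ/2)+cosφ1·cosφ2·sin²(Δλ/2)=0.6727888369; c=2·atan2(√a, √(1-a))=1.923650643; dist=6371·c=12255.578 ≈ 12255.6 km; running total=24508.9 km
Leg 2 bearing: y=sinΔλ·cosφ2=0.46805988, x=cosφ1·sinφ2-sinφ1·cosφ2·cosΔλ=0.81332406; θ=atan2(y, x)=29.9200° ≈ 29.9°
Leg 3: φ1=1.0463214, φ2=0.6231227, Δφ=-0.4231987, Δλ=2.2486805 rad; a=sin²(Δφ/2)+cosφ1·cosφ2·sin²(Δλ/2)=0.3749463534; c=2·atan2(√a, √(1-a))=1.318005258; dist=6371·c=8397.012 ≈ 8397.0 km; running total=32905.9 km
Leg 3 bearing: y=sinΔλ·cosφ2=0.63251476, x=cosφ1·sinφ2-sinφ1·cosφ2·cosΔλ=0.73305622; θ=atan2(y, x)=40.7891° ≈ 40.8°
Leg 4: φ1=0.6231227, φ2=0.7104153, Δφ=0.0872926, Δλ=-3.7277912 rad; a=sin²(Δφ/2)+cosφ1·cosφ2·sin²(Δλ/2)=0.5661307105; c=2·atan2(√a, √(1-a))=1.703446425; dist=6371·c=10852.657 ≈ 10852.7 km; running total=43758.6 km
Leg 4 bearing: y=sinΔλ·cosφ2=0.41937462, x=cosφ1·sinφ2-sinφ1·cosφ2·cosΔλ=0.89812686; θ=atan2(y, x)=25.0299° ≈ 25.0°
Leg 5: φ1=0.7104153, φ2=-0.5908062, Δφ=-1.3012215, Δλ=3.9300364 rad; a=sin²(Δφ/2)+cosφ1·cosφ2·sin²(Δλ/2)=0.9035476126; c=2·atan2(√a, √(1-a))=2.510011932; dist=6371·c=15991.286 ≈ 15991.3 km; running total=59749.9 km
Leg 5 bearing: y=sinΔλ·cosφ2=-0.58903224, x=cosφ1·sinφ2-sinφ1·cosφ2·cosΔλ=-0.04047618; θ=atan2(y, x)=-93.9310° <0 so +360° → 266.0690° ≈ 266.1°
Leg 6: φ1=-0.5908062, φ2=-0.0234118, Δφ=0.5673943, Δλ=-1.9965903 rad; a=sin²(Δφ/2)+cosφ1·cosφ2·sin²(Δλ/2)=0.6649478922; c=2·atan2(√a, √(1-a))=1.906989504; dist=6371·c=12149.430 ≈ 12149.4 km; running total=71899.3 km
Leg 6 bearing: y=sinΔλ·cosφ2=-0.91046148, x=cosφ1·sinφ2-sinφ1·cosφ2·cosΔλ=-0.24945673; θ=atan2(y, x)=-105.3224° <0 so +360° → 254.6776° ≈ 254.7°

Leg 1: dist=12253.3 km, bearing=241.1°
Leg 2: dist=12255.6 km, bearing=29.9°
Leg 3: dist=8397.0 km, bearing=40.8°
Leg 4: dist=10852.7 km, bearing=25.0°
Leg 5: dist=15991.3 km, bearing=266.1°
Leg 6: dist=12149.4 km, bearing=254.7°
Total: 71899.3 km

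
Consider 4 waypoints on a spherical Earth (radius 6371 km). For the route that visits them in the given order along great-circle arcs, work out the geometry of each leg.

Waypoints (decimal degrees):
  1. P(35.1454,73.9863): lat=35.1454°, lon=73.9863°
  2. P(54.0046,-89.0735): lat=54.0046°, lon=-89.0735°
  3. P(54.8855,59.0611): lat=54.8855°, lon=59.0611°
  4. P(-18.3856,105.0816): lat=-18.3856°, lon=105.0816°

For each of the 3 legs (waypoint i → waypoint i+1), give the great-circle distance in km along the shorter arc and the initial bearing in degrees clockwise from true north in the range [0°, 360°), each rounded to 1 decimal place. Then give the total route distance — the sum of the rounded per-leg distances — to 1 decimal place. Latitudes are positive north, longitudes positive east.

Leg 1: φ1=0.6134029, φ2=0.9425581, Δφ=0.3291551, Δλ=-2.8459304 rad; a=sin²(Δφ/2)+cosφ1·cosφ2·sin²(Δλ/2)=0.4969911491; c=2·atan2(√a, √(1-a))=1.564778589; dist=6371·c=9969.204 ≈ 9969.2 km; running total=9969.2 km
Leg 1 bearing: y=sinΔλ·cosφ2=-0.17124609, x=cosφ1·sinφ2-sinφ1·cosφ2·cosΔλ=0.98520991; θ=atan2(y, x)=-9.8605° <0 so +360° → 350.1395° ≈ 350.1°
Leg 2: φ1=0.9425581, φ2=0.9579327, Δφ=0.0153746, Δλ=2.5854365 rad; a=sin²(Δφ/2)+cosφ1·cosφ2·sin²(Δλ/2)=0.3126483309; c=2·atan2(√a, √(1-a))=1.186719547; dist=6371·c=7560.590 ≈ 7560.6 km; running total=17529.8 km
Leg 2 bearing: y=sinΔλ·cosφ2=0.30366927, x=cosφ1·sinφ2-sinφ1·cosφ2·cosΔλ=0.87600364; θ=atan2(y, x)=19.1190° ≈ 19.1°
Leg 3: φ1=0.9579327, φ2=-0.3208893, Δφ=-1.2788219, Δλ=0.8032092 rad; a=sin²(Δφ/2)+cosφ1·cosφ2·sin²(Δλ/2)=0.4394839309; c=2·atan2(√a, √(1-a))=1.449466728; dist=6371·c=9234.553 ≈ 9234.6 km; running total=26764.4 km
Leg 3 bearing: y=sinΔλ·cosφ2=0.68285714, x=cosφ1·sinφ2-sinφ1·cosφ2·cosΔλ=-0.72045635; θ=atan2(y, x)=136.5348° ≈ 136.5°

Leg 1: dist=9969.2 km, bearing=350.1°
Leg 2: dist=7560.6 km, bearing=19.1°
Leg 3: dist=9234.6 km, bearing=136.5°
Total: 26764.4 km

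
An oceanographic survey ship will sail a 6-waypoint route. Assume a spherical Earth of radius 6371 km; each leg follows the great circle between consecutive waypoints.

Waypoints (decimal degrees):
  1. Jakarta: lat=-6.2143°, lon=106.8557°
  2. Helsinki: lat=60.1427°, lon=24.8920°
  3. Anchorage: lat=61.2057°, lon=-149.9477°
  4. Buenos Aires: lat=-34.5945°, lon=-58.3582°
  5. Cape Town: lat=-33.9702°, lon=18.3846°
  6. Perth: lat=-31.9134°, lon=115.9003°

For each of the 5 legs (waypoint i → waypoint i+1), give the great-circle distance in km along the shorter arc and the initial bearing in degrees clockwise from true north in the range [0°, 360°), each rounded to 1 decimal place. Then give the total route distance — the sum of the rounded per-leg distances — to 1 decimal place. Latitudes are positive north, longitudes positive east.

Leg 1: dist=10164.9 km, bearing=330.5°
Leg 2: dist=6514.5 km, bearing=357.1°
Leg 3: dist=13406.6 km, bearing=107.1°
Leg 4: dist=6862.8 km, bearing=113.6°
Leg 5: dist=8703.2 km, bearing=120.7°
Total: 45652.0 km

Leg 1: φ1=-0.1084600, φ2=1.0496881, Δφ=1.1581481, Δλ=-1.4305364 rad; a=sin²(Δφ/2)+cosφ1·cosφ2·sin²(Δλ/2)=0.5123450283; c=2·atan2(√a, √(1-a))=1.595488892; dist=6371·c=10164.860 ≈ 10164.9 km; running total=10164.9 km
Leg 1 bearing: y=sinΔλ·cosφ2=-0.49295259, x=cosφ1·sinφ2-sinφ1·cosφ2·cosΔλ=0.86970578; θ=atan2(y, x)=-29.5447° <0 so +360° → 330.4553° ≈ 330.5°
Leg 2: φ1=1.0496881, φ2=1.0682410, Δφ=0.0185528, Δλ=-3.0515284 rad; a=sin²(Δφ/2)+cosφ1·cosφ2·sin²(Δλ/2)=0.2393936926; c=2·atan2(√a, √(1-a))=1.022525114; dist=6371·c=6514.508 ≈ 6514.5 km; running total=16679.4 km
Leg 2 bearing: y=sinΔλ·cosφ2=-0.04332230, x=cosφ1·sinφ2-sinφ1·cosφ2·cosΔλ=0.85232657; θ=atan2(y, x)=-2.9097° <0 so +360° → 357.0903° ≈ 357.1°
Leg 3: φ1=1.0682410, φ2=-0.6037879, Δφ=-1.6720289, Δλ=1.5985383 rad; a=sin²(Δφ/2)+cosφ1·cosφ2·sin²(Δλ/2)=0.7542808115; c=2·atan2(√a, √(1-a))=2.104309752; dist=6371·c=13406.557 ≈ 13406.6 km; running total=30086.0 km
Leg 3 bearing: y=sinΔλ·cosφ2=0.82287412, x=cosφ1·sinφ2-sinφ1·cosφ2·cosΔλ=-0.25346253; θ=atan2(y, x)=107.1199° ≈ 107.1°
Leg 4: φ1=-0.6037879, φ2=-0.5928918, Δφ=0.0108961, Δλ=1.3394145 rad; a=sin²(Δφ/2)+cosφ1·cosφ2·sin²(Δλ/2)=0.2630986364; c=2·atan2(√a, √(1-a))=1.077192355; dist=6371·c=6862.792 ≈ 6862.8 km; running total=36948.8 km
Leg 4 bearing: y=sinΔλ·cosφ2=0.80722707, x=cosφ1·sinφ2-sinφ1·cosφ2·cosΔλ=-0.35198782; θ=atan2(y, x)=113.5594° ≈ 113.6°
Leg 5: φ1=-0.5928918, φ2=-0.5569939, Δφ=0.0358979, Δλ=1.7019700 rad; a=sin²(Δφ/2)+cosφ1·cosφ2·sin²(Δλ/2)=0.3983481262; c=2·atan2(√a, √(1-a))=1.366065365; dist=6371·c=8703.202 ≈ 8703.2 km; running total=45652.0 km
Leg 5 bearing: y=sinΔλ·cosφ2=0.84155567, x=cosφ1·sinφ2-sinφ1·cosφ2·cosΔλ=-0.50045143; θ=atan2(y, x)=120.7389° ≈ 120.7°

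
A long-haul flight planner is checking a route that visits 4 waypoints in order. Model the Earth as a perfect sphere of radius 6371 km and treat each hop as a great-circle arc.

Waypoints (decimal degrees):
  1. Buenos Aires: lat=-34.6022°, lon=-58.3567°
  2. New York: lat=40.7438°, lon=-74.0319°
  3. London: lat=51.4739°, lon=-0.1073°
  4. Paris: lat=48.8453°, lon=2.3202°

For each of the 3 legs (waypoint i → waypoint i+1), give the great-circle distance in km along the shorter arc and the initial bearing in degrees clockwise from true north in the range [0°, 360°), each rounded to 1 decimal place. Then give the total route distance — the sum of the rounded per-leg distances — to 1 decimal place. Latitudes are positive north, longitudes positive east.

Leg 1: dist=8530.4 km, bearing=347.9°
Leg 2: dist=5572.3 km, bearing=51.3°
Leg 3: dist=339.6 km, bearing=148.5°
Total: 14442.3 km

Leg 1: φ1=-0.6039223, φ2=0.7111135, Δφ=1.3150358, Δλ=-0.2735839 rad; a=sin²(Δφ/2)+cosφ1·cosφ2·sin²(Δλ/2)=0.3851059649; c=2·atan2(√a, √(1-a))=1.338936406; dist=6371·c=8530.364 ≈ 8530.4 km; running total=8530.4 km
Leg 1 bearing: y=sinΔλ·cosφ2=-0.20470081, x=cosφ1·sinφ2-sinφ1·cosφ2·cosΔλ=0.95146993; θ=atan2(y, x)=-12.1416° <0 so +360° → 347.8584° ≈ 347.9°
Leg 2: φ1=0.7111135, φ2=0.8983890, Δφ=0.1872756, Δλ=1.2902277 rad; a=sin²(Δφ/2)+cosφ1·cosφ2·sin²(Δλ/2)=0.1793607505; c=2·atan2(√a, √(1-a))=0.874633006; dist=6371·c=5572.287 ≈ 5572.3 km; running total=14102.7 km
Leg 2 bearing: y=sinΔλ·cosφ2=0.59851565, x=cosφ1·sinφ2-sinφ1·cosφ2·cosΔλ=0.48014675; θ=atan2(y, x)=51.2624° ≈ 51.3°
Leg 3: φ1=0.8983890, φ2=0.8525113, Δφ=-0.0458777, Δλ=0.0423679 rad; a=sin²(Δφ/2)+cosφ1·cosφ2·sin²(Δλ/2)=0.0007100215; c=2·atan2(√a, √(1-a))=0.053298766; dist=6371·c=339.566 ≈ 339.6 km; running total=14442.3 km
Leg 3 bearing: y=sinΔλ·cosφ2=0.02787371, x=cosφ1·sinφ2-sinφ1·cosφ2·cosΔλ=-0.04539962; θ=atan2(y, x)=148.4516° ≈ 148.5°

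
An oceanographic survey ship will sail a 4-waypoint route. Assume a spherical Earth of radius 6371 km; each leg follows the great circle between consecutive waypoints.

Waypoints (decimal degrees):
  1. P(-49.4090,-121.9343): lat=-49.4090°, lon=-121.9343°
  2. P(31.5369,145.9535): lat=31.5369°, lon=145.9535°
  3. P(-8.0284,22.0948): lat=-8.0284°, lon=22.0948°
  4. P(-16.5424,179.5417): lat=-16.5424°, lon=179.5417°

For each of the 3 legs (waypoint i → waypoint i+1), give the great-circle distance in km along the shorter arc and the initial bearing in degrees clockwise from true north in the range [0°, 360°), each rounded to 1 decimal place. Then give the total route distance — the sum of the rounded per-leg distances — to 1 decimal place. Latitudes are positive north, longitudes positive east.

Leg 1: φ1=-0.8623497, φ2=0.5504227, Δφ=1.4127725, Δλ=4.6755241 rad; a=sin²(Δφ/2)+cosφ1·cosφ2·sin²(Δλ/2)=0.7088137266; c=2·atan2(√a, √(1-a))=2.001628916; dist=6371·c=12752.378 ≈ 12752.4 km; running total=12752.4 km
Leg 1 bearing: y=sinΔλ·cosφ2=-0.85172440, x=cosφ1·sinφ2-sinφ1·cosφ2·cosΔλ=0.31646935; θ=atan2(y, x)=-69.6168° <0 so +360° → 290.3832° ≈ 290.4°
Leg 2: φ1=0.5504227, φ2=-0.1401220, Δφ=-0.6905448, Δλ=-2.1617421 rad; a=sin²(Δφ/2)+cosφ1·cosφ2·sin²(Δλ/2)=0.7716274162; c=2·atan2(√a, √(1-a))=2.145105390; dist=6371·c=13666.466 ≈ 13666.5 km; running total=26418.9 km
Leg 2 bearing: y=sinΔλ·cosφ2=-0.82227518, x=cosφ1·sinφ2-sinφ1·cosφ2·cosΔλ=0.16952200; θ=atan2(y, x)=-78.3510° <0 so +360° → 281.6490° ≈ 281.6°
Leg 3: φ1=-0.1401220, φ2=-0.2887193, Δφ=-0.1485973, Δλ=2.7479668 rad; a=sin²(Δφ/2)+cosφ1·cosφ2·sin²(Δλ/2)=0.9184282552; c=2·atan2(√a, √(1-a))=2.562311740; dist=6371·c=16324.488 ≈ 16324.5 km; running total=42743.4 km
Leg 3 bearing: y=sinΔλ·cosφ2=0.36766452, x=cosφ1·sinφ2-sinφ1·cosφ2·cosΔλ=-0.40557858; θ=atan2(y, x)=137.8071° ≈ 137.8°

Leg 1: dist=12752.4 km, bearing=290.4°
Leg 2: dist=13666.5 km, bearing=281.6°
Leg 3: dist=16324.5 km, bearing=137.8°
Total: 42743.4 km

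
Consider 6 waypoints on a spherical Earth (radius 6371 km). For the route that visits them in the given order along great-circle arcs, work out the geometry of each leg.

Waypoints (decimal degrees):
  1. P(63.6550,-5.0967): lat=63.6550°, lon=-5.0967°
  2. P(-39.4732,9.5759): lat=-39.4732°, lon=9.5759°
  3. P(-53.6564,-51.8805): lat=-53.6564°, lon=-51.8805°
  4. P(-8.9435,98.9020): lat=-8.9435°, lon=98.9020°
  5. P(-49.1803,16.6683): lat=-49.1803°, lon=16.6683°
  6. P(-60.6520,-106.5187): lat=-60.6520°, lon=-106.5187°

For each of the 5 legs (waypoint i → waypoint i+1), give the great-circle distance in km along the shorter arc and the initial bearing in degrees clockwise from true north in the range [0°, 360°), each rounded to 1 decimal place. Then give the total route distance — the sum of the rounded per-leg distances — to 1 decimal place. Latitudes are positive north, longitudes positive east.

Leg 1: dist=11540.5 km, bearing=168.4°
Leg 2: dist=4788.0 km, bearing=229.7°
Leg 3: dist=12530.4 km, bearing=148.5°
Leg 4: dist=8692.8 km, bearing=221.4°
Leg 5: dist=6786.8 km, bearing=208.0°
Total: 44338.5 km

Leg 1: φ1=1.1109893, φ2=-0.6889373, Δφ=-1.7999266, Δλ=0.2560852 rad; a=sin²(Δφ/2)+cosφ1·cosφ2·sin²(Δλ/2)=0.6191509371; c=2·atan2(√a, √(1-a))=1.811413304; dist=6371·c=11540.514 ≈ 11540.5 km; running total=11540.5 km
Leg 1 bearing: y=sinΔλ·cosφ2=0.19552426, x=cosφ1·sinφ2-sinφ1·cosφ2·cosΔλ=-0.95130567; θ=atan2(y, x)=168.3856° ≈ 168.4°
Leg 2: φ1=-0.6889373, φ2=-0.9364808, Δφ=-0.2475435, Δλ=-1.0726165 rad; a=sin²(Δφ/2)+cosφ1·cosφ2·sin²(Δλ/2)=0.1346782630; c=2·atan2(√a, √(1-a))=0.751532390; dist=6371·c=4788.013 ≈ 4788.0 km; running total=16328.5 km
Leg 2 bearing: y=sinΔλ·cosφ2=-0.52059479, x=cosφ1·sinφ2-sinφ1·cosφ2·cosΔλ=-0.44174787; θ=atan2(y, x)=-130.3161° <0 so +360° → 229.6839° ≈ 229.7°
Leg 3: φ1=-0.9364808, φ2=-0.1560935, Δφ=0.7803873, Δλ=2.6316511 rad; a=sin²(Δφ/2)+cosφ1·cosφ2·sin²(Δλ/2)=0.6928599832; c=2·atan2(√a, √(1-a))=1.966784376; dist=6371·c=12530.383 ≈ 12530.4 km; running total=28858.9 km
Leg 3 bearing: y=sinΔλ·cosφ2=0.48219168, x=cosφ1·sinφ2-sinφ1·cosφ2·cosΔλ=-0.78658203; θ=atan2(y, x)=148.4908° ≈ 148.5°
Leg 4: φ1=-0.1560935, φ2=-0.8583582, Δφ=-0.7022646, Δλ=-1.4352488 rad; a=sin²(Δφ/2)+cosφ1·cosφ2·sin²(Δλ/2)=0.3975461918; c=2·atan2(√a, √(1-a))=1.364427007; dist=6371·c=8692.764 ≈ 8692.8 km; running total=37551.7 km
Leg 4 bearing: y=sinΔλ·cosφ2=-0.64768495, x=cosφ1·sinφ2-sinφ1·cosφ2·cosΔλ=-0.73383722; θ=atan2(y, x)=-138.5684° <0 so +360° → 221.4316° ≈ 221.4°
Leg 5: φ1=-0.8583582, φ2=-1.0585771, Δφ=-0.2002189, Δλ=-2.1500187 rad; a=sin²(Δφ/2)+cosφ1·cosφ2·sin²(Δλ/2)=0.2578601884; c=2·atan2(√a, √(1-a))=1.065256716; dist=6371·c=6786.751 ≈ 6786.8 km; running total=44338.5 km
Leg 5 bearing: y=sinΔλ·cosφ2=-0.41016983, x=cosφ1·sinφ2-sinφ1·cosφ2·cosΔλ=-0.77280913; θ=atan2(y, x)=-152.0428° <0 so +360° → 207.9572° ≈ 208.0°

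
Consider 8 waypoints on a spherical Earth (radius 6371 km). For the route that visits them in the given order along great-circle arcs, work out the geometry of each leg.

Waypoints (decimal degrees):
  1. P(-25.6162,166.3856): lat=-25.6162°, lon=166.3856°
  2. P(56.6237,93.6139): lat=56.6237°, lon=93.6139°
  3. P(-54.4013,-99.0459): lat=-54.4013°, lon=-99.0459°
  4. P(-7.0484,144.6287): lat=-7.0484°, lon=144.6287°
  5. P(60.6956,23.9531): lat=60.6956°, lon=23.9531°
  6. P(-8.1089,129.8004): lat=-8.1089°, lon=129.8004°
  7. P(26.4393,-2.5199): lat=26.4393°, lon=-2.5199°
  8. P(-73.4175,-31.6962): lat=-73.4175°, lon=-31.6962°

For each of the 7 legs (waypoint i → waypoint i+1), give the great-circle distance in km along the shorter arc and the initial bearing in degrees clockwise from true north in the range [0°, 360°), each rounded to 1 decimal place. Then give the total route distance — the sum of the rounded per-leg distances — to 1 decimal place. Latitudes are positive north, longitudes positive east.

Leg 1: dist=11382.3 km, bearing=327.5°
Leg 2: dist=19182.0 km, bearing=78.1°
Leg 3: dist=11008.2 km, bearing=244.2°
Leg 4: dist=12318.5 km, bearing=333.2°
Leg 5: dist=11652.4 km, bearing=80.1°
Leg 6: dist=14596.8 km, bearing=298.3°
Leg 7: dist=11313.9 km, bearing=188.2°
Total: 91454.1 km

Leg 1: φ1=-0.4470870, φ2=0.9882700, Δφ=1.4353570, Δλ=-1.2701058 rad; a=sin²(Δφ/2)+cosφ1·cosφ2·sin²(Δλ/2)=0.6070566757; c=2·atan2(√a, √(1-a))=1.786580367; dist=6371·c=11382.304 ≈ 11382.3 km; running total=11382.3 km
Leg 1 bearing: y=sinΔλ·cosφ2=-0.52545199, x=cosφ1·sinφ2-sinφ1·cosφ2·cosΔλ=0.82344136; θ=atan2(y, x)=-32.5426° <0 so +360° → 327.4574° ≈ 327.5°
Leg 2: φ1=0.9882700, φ2=-0.9494818, Δφ=-1.9377518, Δλ=-3.3625478 rad; a=sin²(Δφ/2)+cosφ1·cosφ2·sin²(Δλ/2)=0.9957312124; c=2·atan2(√a, √(1-a))=3.010827587; dist=6371·c=19181.983 ≈ 19182.0 km; running total=30564.3 km
Leg 2 bearing: y=sinΔλ·cosφ2=0.12757501, x=cosφ1·sinφ2-sinφ1·cosφ2·cosΔλ=0.02696065; θ=atan2(y, x)=78.0672° ≈ 78.1°
Leg 3: φ1=-0.9494818, φ2=-0.1230178, Δφ=0.8264640, Δλ=4.2529241 rad; a=sin²(Δφ/2)+cosφ1·cosφ2·sin²(Δλ/2)=0.5782094201; c=2·atan2(√a, √(1-a))=1.727860140; dist=6371·c=11008.197 ≈ 11008.2 km; running total=41572.5 km
Leg 3 bearing: y=sinΔλ·cosφ2=-0.88951653, x=cosφ1·sinφ2-sinφ1·cosφ2·cosΔλ=-0.42929419; θ=atan2(y, x)=-115.7627° <0 so +360° → 244.2373° ≈ 244.2°
Leg 4: φ1=-0.1230178, φ2=1.0593381, Δφ=1.1823558, Δλ=-2.1061865 rad; a=sin²(Δφ/2)+cosφ1·cosφ2·sin²(Δλ/2)=0.6774118320; c=2·atan2(√a, √(1-a))=1.933521779; dist=6371·c=12318.467 ≈ 12318.5 km; running total=53891.0 km
Leg 4 bearing: y=sinΔλ·cosφ2=-0.42096057, x=cosφ1·sinφ2-sinφ1·cosφ2·cosΔλ=0.83480079; θ=atan2(y, x)=-26.7602° <0 so +360° → 333.2398° ≈ 333.2°
Leg 5: φ1=1.0593381, φ2=-0.1415270, Δφ=-1.2008651, Δλ=1.8473839 rad; a=sin²(Δφ/2)+cosφ1·cosφ2·sin²(Δλ/2)=0.6276621371; c=2·atan2(√a, √(1-a))=1.828979406; dist=6371·c=11652.428 ≈ 11652.4 km; running total=65543.4 km
Leg 5 bearing: y=sinΔλ·cosφ2=0.95237465, x=cosφ1·sinφ2-sinφ1·cosφ2·cosΔλ=0.16670945; θ=atan2(y, x)=80.0712° ≈ 80.1°
Leg 6: φ1=-0.1415270, φ2=0.4614528, Δφ=0.6029798, Δλ=-2.3094249 rad; a=sin²(Δφ/2)+cosφ1·cosφ2·sin²(Δλ/2)=0.8298158077; c=2·atan2(√a, √(1-a))=2.291124841; dist=6371·c=14596.756 ≈ 14596.8 km; running total=80140.2 km
Leg 6 bearing: y=sinΔλ·cosφ2=-0.66205699, x=cosφ1·sinφ2-sinφ1·cosφ2·cosΔλ=0.35576210; θ=atan2(y, x)=-61.7483° <0 so +360° → 298.2517° ≈ 298.3°
Leg 7: φ1=0.4614528, φ2=-1.2813771, Δφ=-1.7428299, Δλ=-0.5092225 rad; a=sin²(Δφ/2)+cosφ1·cosφ2·sin²(Δλ/2)=0.6018044461; c=2·atan2(√a, √(1-a))=1.775838952; dist=6371·c=11313.870 ≈ 11313.9 km; running total=91454.1 km
Leg 7 bearing: y=sinΔλ·cosφ2=-0.13912996, x=cosφ1·sinφ2-sinφ1·cosφ2·cosΔλ=-0.96911623; θ=atan2(y, x)=-171.8302° <0 so +360° → 188.1698° ≈ 188.2°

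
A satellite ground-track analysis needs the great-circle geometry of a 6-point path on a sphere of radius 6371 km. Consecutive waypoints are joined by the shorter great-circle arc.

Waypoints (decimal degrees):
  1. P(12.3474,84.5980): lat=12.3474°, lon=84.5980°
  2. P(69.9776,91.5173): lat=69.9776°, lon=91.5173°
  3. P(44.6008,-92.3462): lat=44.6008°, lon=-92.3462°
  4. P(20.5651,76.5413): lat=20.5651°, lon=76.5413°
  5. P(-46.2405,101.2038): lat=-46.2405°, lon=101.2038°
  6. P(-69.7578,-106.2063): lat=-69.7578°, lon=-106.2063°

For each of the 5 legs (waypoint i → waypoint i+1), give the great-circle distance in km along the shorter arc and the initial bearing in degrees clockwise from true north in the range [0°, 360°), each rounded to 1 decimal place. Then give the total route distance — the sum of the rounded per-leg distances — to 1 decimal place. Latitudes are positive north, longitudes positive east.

Leg 1: dist=6426.5 km, bearing=2.8°
Leg 2: dist=7270.7 km, bearing=3.0°
Leg 3: dist=12681.5 km, bearing=11.4°
Leg 4: dist=7832.6 km, bearing=162.2°
Leg 5: dist=6924.8 km, bearing=169.6°
Total: 41136.1 km

Leg 1: φ1=0.2155028, φ2=1.2213395, Δφ=1.0058367, Δλ=0.1207646 rad; a=sin²(Δφ/2)+cosφ1·cosφ2·sin²(Δλ/2)=0.2335271526; c=2·atan2(√a, √(1-a))=1.008718269; dist=6371·c=6426.544 ≈ 6426.5 km; running total=6426.5 km
Leg 1 bearing: y=sinΔλ·cosφ2=0.04124785, x=cosφ1·sinφ2-sinφ1·cosφ2·cosΔλ=0.84514348; θ=atan2(y, x)=2.7941° ≈ 2.8°
Leg 2: φ1=1.2213395, φ2=0.7784308, Δφ=-0.4429087, Δλ=-3.2090234 rad; a=sin²(Δφ/2)+cosφ1·cosφ2·sin²(Δλ/2)=0.2917539928; c=2·atan2(√a, √(1-a))=1.141213011; dist=6371·c=7270.668 ≈ 7270.7 km; running total=13697.2 km
Leg 2 bearing: y=sinΔλ·cosφ2=0.04797545, x=cosφ1·sinφ2-sinφ1·cosφ2·cosΔλ=0.90787266; θ=atan2(y, x)=3.0249° ≈ 3.0°
Leg 3: φ1=0.7784308, φ2=0.3589287, Δφ=-0.4195021, Δλ=2.9476429 rad; a=sin²(Δφ/2)+cosφ1·cosφ2·sin²(Δλ/2)=0.7037465828; c=2·atan2(√a, √(1-a))=1.990503617; dist=6371·c=12681.499 ≈ 12681.5 km; running total=26378.7 km
Leg 3 bearing: y=sinΔλ·cosφ2=0.18045369, x=cosφ1·sinφ2-sinφ1·cosφ2·cosΔλ=0.89520153; θ=atan2(y, x)=11.3969° ≈ 11.4°
Leg 4: φ1=0.3589287, φ2=-0.8070490, Δφ=-1.1659777, Δλ=0.4304418 rad; a=sin²(Δφ/2)+cosφ1·cosφ2·sin²(Δλ/2)=0.3326085878; c=2·atan2(√a, √(1-a))=1.229421581; dist=6371·c=7832.645 ≈ 7832.6 km; running total=34211.3 km
Leg 4 bearing: y=sinΔλ·cosφ2=0.28859926, x=cosφ1·sinφ2-sinφ1·cosφ2·cosΔλ=-0.89701222; θ=atan2(y, x)=162.1653° ≈ 162.2°
Leg 5: φ1=-0.8070490, φ2=-1.2175033, Δφ=-0.4104543, Δλ=-3.6199891 rad; a=sin²(Δφ/2)+cosφ1·cosφ2·sin²(Δλ/2)=0.2673952994; c=2·atan2(√a, √(1-a))=1.086925172; dist=6371·c=6924.800 ≈ 6924.8 km; running total=41136.1 km
Leg 5 bearing: y=sinΔλ·cosφ2=0.15927836, x=cosφ1·sinφ2-sinφ1·cosφ2·cosΔλ=-0.87075290; θ=atan2(y, x)=169.6340° ≈ 169.6°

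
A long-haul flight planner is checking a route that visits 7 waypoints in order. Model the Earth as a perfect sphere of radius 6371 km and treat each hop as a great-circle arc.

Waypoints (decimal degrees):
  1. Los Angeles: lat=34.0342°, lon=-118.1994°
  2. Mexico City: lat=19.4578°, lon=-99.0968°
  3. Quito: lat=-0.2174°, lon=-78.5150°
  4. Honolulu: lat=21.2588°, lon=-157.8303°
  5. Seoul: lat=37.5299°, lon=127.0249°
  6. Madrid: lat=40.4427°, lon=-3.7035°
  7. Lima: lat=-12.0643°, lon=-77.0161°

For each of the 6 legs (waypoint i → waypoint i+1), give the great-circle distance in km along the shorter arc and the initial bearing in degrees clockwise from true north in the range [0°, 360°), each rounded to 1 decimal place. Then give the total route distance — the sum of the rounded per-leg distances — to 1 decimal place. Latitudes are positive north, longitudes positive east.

Leg 1: dist=2486.8 km, bearing=125.8°
Leg 2: dist=3133.9 km, bearing=131.9°
Leg 3: dist=8910.1 km, bearing=291.6°
Leg 4: dist=7313.6 km, bearing=302.8°
Leg 5: dist=9998.8 km, bearing=324.8°
Leg 6: dist=9509.3 km, bearing=250.0°
Total: 41352.5 km

Leg 1: φ1=0.5940088, φ2=0.3396027, Δφ=-0.2544062, Δλ=0.3334033 rad; a=sin²(Δφ/2)+cosφ1·cosφ2·sin²(Δλ/2)=0.0376070874; c=2·atan2(√a, √(1-a))=0.390324014; dist=6371·c=2486.754 ≈ 2486.8 km; running total=2486.8 km
Leg 1 bearing: y=sinΔλ·cosφ2=0.30856996, x=cosφ1·sinφ2-sinφ1·cosφ2·cosΔλ=-0.22261122; θ=atan2(y, x)=125.8078° ≈ 125.8°
Leg 2: φ1=0.3396027, φ2=-0.0037943, Δφ=-0.3433970, Δλ=0.3592202 rad; a=sin²(Δφ/2)+cosφ1·cosφ2·sin²(Δλ/2)=0.0592832525; c=2·atan2(√a, √(1-a))=0.491907585; dist=6371·c=3133.943 ≈ 3133.9 km; running total=5620.7 km
Leg 2 bearing: y=sinΔλ·cosφ2=0.35154176, x=cosφ1·sinφ2-sinφ1·cosφ2·cosΔλ=-0.31542572; θ=atan2(y, x)=131.9005° ≈ 131.9°
Leg 3: φ1=-0.0037943, φ2=0.3710361, Δφ=0.3748304, Δλ=-1.3843131 rad; a=sin²(Δφ/2)+cosφ1·cosφ2·sin²(Δλ/2)=0.4142945665; c=2·atan2(√a, √(1-a))=1.398534774; dist=6371·c=8910.065 ≈ 8910.1 km; running total=14530.8 km
Leg 3 bearing: y=sinΔλ·cosφ2=-0.91579432, x=cosφ1·sinφ2-sinφ1·cosφ2·cosΔλ=0.36323419; θ=atan2(y, x)=-68.3651° <0 so +360° → 291.6349° ≈ 291.6°
Leg 4: φ1=0.3710361, φ2=0.6550203, Δφ=0.2839843, Δλ=4.9716611 rad; a=sin²(Δφ/2)+cosφ1·cosφ2·sin²(Δλ/2)=0.2948217726; c=2·atan2(√a, √(1-a))=1.147951417; dist=6371·c=7313.598 ≈ 7313.6 km; running total=21844.4 km
Leg 4 bearing: y=sinΔλ·cosφ2=-0.76652979, x=cosφ1·sinφ2-sinφ1·cosφ2·cosΔλ=0.49400370; θ=atan2(y, x)=-57.1995° <0 so +360° → 302.8005° ≈ 302.8°
Leg 5: φ1=0.6550203, φ2=0.7058583, Δφ=0.0508380, Δλ=-2.2816410 rad; a=sin²(Δφ/2)+cosφ1·cosφ2·sin²(Δλ/2)=0.4993161822; c=2·atan2(√a, √(1-a))=1.569428691; dist=6371·c=9998.830 ≈ 9998.8 km; running total=31843.2 km
Leg 5 bearing: y=sinΔλ·cosφ2=-0.57673592, x=cosφ1·sinφ2-sinφ1·cosφ2·cosΔλ=0.81692950; θ=atan2(y, x)=-35.2213° <0 so +360° → 324.7787° ≈ 324.8°
Leg 6: φ1=0.7058583, φ2=-0.2105618, Δφ=-0.9164200, Δλ=-1.2795463 rad; a=sin²(Δφ/2)+cosφ1·cosφ2·sin²(Δλ/2)=0.4609357334; c=2·atan2(√a, √(1-a))=1.492588091; dist=6371·c=9509.279 ≈ 9509.3 km; running total=41352.5 km
Leg 6 bearing: y=sinΔλ·cosφ2=-0.93672947, x=cosφ1·sinφ2-sinφ1·cosφ2·cosΔλ=-0.34122401; θ=atan2(y, x)=-110.0152° <0 so +360° → 249.9848° ≈ 250.0°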